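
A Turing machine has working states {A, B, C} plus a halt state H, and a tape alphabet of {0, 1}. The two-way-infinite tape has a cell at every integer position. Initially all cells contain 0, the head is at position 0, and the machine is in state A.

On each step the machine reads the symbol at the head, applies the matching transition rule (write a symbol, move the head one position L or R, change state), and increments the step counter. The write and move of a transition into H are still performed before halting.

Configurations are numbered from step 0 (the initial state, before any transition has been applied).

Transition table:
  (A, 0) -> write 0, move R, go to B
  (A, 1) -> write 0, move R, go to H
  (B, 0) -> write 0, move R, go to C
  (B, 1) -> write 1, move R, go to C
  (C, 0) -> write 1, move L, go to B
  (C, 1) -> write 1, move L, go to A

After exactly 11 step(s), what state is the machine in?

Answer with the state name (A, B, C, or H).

Answer: H

Derivation:
Step 1: in state A at pos 0, read 0 -> (A,0)->write 0,move R,goto B. Now: state=B, head=1, tape[-1..2]=0000 (head:   ^)
Step 2: in state B at pos 1, read 0 -> (B,0)->write 0,move R,goto C. Now: state=C, head=2, tape[-1..3]=00000 (head:    ^)
Step 3: in state C at pos 2, read 0 -> (C,0)->write 1,move L,goto B. Now: state=B, head=1, tape[-1..3]=00010 (head:   ^)
Step 4: in state B at pos 1, read 0 -> (B,0)->write 0,move R,goto C. Now: state=C, head=2, tape[-1..3]=00010 (head:    ^)
Step 5: in state C at pos 2, read 1 -> (C,1)->write 1,move L,goto A. Now: state=A, head=1, tape[-1..3]=00010 (head:   ^)
Step 6: in state A at pos 1, read 0 -> (A,0)->write 0,move R,goto B. Now: state=B, head=2, tape[-1..3]=00010 (head:    ^)
Step 7: in state B at pos 2, read 1 -> (B,1)->write 1,move R,goto C. Now: state=C, head=3, tape[-1..4]=000100 (head:     ^)
Step 8: in state C at pos 3, read 0 -> (C,0)->write 1,move L,goto B. Now: state=B, head=2, tape[-1..4]=000110 (head:    ^)
Step 9: in state B at pos 2, read 1 -> (B,1)->write 1,move R,goto C. Now: state=C, head=3, tape[-1..4]=000110 (head:     ^)
Step 10: in state C at pos 3, read 1 -> (C,1)->write 1,move L,goto A. Now: state=A, head=2, tape[-1..4]=000110 (head:    ^)
Step 11: in state A at pos 2, read 1 -> (A,1)->write 0,move R,goto H. Now: state=H, head=3, tape[-1..4]=000010 (head:     ^)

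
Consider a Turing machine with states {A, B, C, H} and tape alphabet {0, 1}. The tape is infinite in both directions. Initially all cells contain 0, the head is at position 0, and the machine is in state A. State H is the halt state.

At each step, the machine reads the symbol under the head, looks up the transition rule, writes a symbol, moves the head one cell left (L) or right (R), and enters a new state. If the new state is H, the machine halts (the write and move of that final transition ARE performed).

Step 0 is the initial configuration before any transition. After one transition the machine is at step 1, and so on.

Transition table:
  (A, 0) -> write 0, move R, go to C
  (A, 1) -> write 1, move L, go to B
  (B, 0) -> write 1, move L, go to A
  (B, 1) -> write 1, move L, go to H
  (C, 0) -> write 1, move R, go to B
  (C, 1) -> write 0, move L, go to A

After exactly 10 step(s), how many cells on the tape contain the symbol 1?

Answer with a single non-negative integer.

Step 1: in state A at pos 0, read 0 -> (A,0)->write 0,move R,goto C. Now: state=C, head=1, tape[-1..2]=0000 (head:   ^)
Step 2: in state C at pos 1, read 0 -> (C,0)->write 1,move R,goto B. Now: state=B, head=2, tape[-1..3]=00100 (head:    ^)
Step 3: in state B at pos 2, read 0 -> (B,0)->write 1,move L,goto A. Now: state=A, head=1, tape[-1..3]=00110 (head:   ^)
Step 4: in state A at pos 1, read 1 -> (A,1)->write 1,move L,goto B. Now: state=B, head=0, tape[-1..3]=00110 (head:  ^)
Step 5: in state B at pos 0, read 0 -> (B,0)->write 1,move L,goto A. Now: state=A, head=-1, tape[-2..3]=001110 (head:  ^)
Step 6: in state A at pos -1, read 0 -> (A,0)->write 0,move R,goto C. Now: state=C, head=0, tape[-2..3]=001110 (head:   ^)
Step 7: in state C at pos 0, read 1 -> (C,1)->write 0,move L,goto A. Now: state=A, head=-1, tape[-2..3]=000110 (head:  ^)
Step 8: in state A at pos -1, read 0 -> (A,0)->write 0,move R,goto C. Now: state=C, head=0, tape[-2..3]=000110 (head:   ^)
Step 9: in state C at pos 0, read 0 -> (C,0)->write 1,move R,goto B. Now: state=B, head=1, tape[-2..3]=001110 (head:    ^)
Step 10: in state B at pos 1, read 1 -> (B,1)->write 1,move L,goto H. Now: state=H, head=0, tape[-2..3]=001110 (head:   ^)
Cells containing 1 after step 10: {0, 1, 2} -> 3 cell(s)

Answer: 3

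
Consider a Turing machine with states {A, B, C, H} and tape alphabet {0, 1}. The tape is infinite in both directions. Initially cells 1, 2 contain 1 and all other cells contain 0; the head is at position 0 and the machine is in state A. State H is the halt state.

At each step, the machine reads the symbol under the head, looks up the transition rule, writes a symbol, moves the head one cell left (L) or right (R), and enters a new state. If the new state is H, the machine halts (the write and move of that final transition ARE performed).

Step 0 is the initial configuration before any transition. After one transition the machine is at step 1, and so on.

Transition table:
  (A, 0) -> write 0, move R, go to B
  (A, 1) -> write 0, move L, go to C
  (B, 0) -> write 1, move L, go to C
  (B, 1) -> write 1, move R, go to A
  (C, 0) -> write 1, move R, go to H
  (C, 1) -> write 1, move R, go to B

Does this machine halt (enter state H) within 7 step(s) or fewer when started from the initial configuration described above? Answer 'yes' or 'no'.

Answer: no

Derivation:
Step 1: in state A at pos 0, read 0 -> (A,0)->write 0,move R,goto B. Now: state=B, head=1, tape[-1..3]=00110 (head:   ^)
Step 2: in state B at pos 1, read 1 -> (B,1)->write 1,move R,goto A. Now: state=A, head=2, tape[-1..3]=00110 (head:    ^)
Step 3: in state A at pos 2, read 1 -> (A,1)->write 0,move L,goto C. Now: state=C, head=1, tape[-1..3]=00100 (head:   ^)
Step 4: in state C at pos 1, read 1 -> (C,1)->write 1,move R,goto B. Now: state=B, head=2, tape[-1..3]=00100 (head:    ^)
Step 5: in state B at pos 2, read 0 -> (B,0)->write 1,move L,goto C. Now: state=C, head=1, tape[-1..3]=00110 (head:   ^)
Step 6: in state C at pos 1, read 1 -> (C,1)->write 1,move R,goto B. Now: state=B, head=2, tape[-1..3]=00110 (head:    ^)
Step 7: in state B at pos 2, read 1 -> (B,1)->write 1,move R,goto A. Now: state=A, head=3, tape[-1..4]=001100 (head:     ^)
After 7 step(s): state = A (not H) -> not halted within 7 -> no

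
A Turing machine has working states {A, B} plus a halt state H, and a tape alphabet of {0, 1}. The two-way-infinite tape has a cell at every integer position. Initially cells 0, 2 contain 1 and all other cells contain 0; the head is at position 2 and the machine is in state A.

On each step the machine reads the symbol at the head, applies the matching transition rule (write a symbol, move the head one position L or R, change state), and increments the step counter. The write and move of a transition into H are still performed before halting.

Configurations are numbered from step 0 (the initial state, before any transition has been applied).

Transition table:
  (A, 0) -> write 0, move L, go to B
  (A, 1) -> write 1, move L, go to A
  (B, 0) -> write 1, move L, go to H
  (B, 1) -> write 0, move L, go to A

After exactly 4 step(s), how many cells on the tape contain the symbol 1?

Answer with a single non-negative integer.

Step 1: in state A at pos 2, read 1 -> (A,1)->write 1,move L,goto A. Now: state=A, head=1, tape[-1..3]=01010 (head:   ^)
Step 2: in state A at pos 1, read 0 -> (A,0)->write 0,move L,goto B. Now: state=B, head=0, tape[-1..3]=01010 (head:  ^)
Step 3: in state B at pos 0, read 1 -> (B,1)->write 0,move L,goto A. Now: state=A, head=-1, tape[-2..3]=000010 (head:  ^)
Step 4: in state A at pos -1, read 0 -> (A,0)->write 0,move L,goto B. Now: state=B, head=-2, tape[-3..3]=0000010 (head:  ^)
Cells containing 1 after step 4: {2} -> 1 cell(s)

Answer: 1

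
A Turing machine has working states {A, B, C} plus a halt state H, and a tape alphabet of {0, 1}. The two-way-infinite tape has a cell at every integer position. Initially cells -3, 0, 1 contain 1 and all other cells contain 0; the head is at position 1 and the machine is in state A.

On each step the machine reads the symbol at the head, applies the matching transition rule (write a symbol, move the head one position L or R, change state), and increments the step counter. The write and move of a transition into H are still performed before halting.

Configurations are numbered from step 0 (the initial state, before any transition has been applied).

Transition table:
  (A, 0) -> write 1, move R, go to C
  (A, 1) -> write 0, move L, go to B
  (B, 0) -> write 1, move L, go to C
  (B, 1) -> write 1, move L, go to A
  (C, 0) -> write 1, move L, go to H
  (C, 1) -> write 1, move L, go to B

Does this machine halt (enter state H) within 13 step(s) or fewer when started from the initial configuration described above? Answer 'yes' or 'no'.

Step 1: in state A at pos 1, read 1 -> (A,1)->write 0,move L,goto B. Now: state=B, head=0, tape[-4..2]=0100100 (head:     ^)
Step 2: in state B at pos 0, read 1 -> (B,1)->write 1,move L,goto A. Now: state=A, head=-1, tape[-4..2]=0100100 (head:    ^)
Step 3: in state A at pos -1, read 0 -> (A,0)->write 1,move R,goto C. Now: state=C, head=0, tape[-4..2]=0101100 (head:     ^)
Step 4: in state C at pos 0, read 1 -> (C,1)->write 1,move L,goto B. Now: state=B, head=-1, tape[-4..2]=0101100 (head:    ^)
Step 5: in state B at pos -1, read 1 -> (B,1)->write 1,move L,goto A. Now: state=A, head=-2, tape[-4..2]=0101100 (head:   ^)
Step 6: in state A at pos -2, read 0 -> (A,0)->write 1,move R,goto C. Now: state=C, head=-1, tape[-4..2]=0111100 (head:    ^)
Step 7: in state C at pos -1, read 1 -> (C,1)->write 1,move L,goto B. Now: state=B, head=-2, tape[-4..2]=0111100 (head:   ^)
Step 8: in state B at pos -2, read 1 -> (B,1)->write 1,move L,goto A. Now: state=A, head=-3, tape[-4..2]=0111100 (head:  ^)
Step 9: in state A at pos -3, read 1 -> (A,1)->write 0,move L,goto B. Now: state=B, head=-4, tape[-5..2]=00011100 (head:  ^)
Step 10: in state B at pos -4, read 0 -> (B,0)->write 1,move L,goto C. Now: state=C, head=-5, tape[-6..2]=001011100 (head:  ^)
Step 11: in state C at pos -5, read 0 -> (C,0)->write 1,move L,goto H. Now: state=H, head=-6, tape[-7..2]=0011011100 (head:  ^)
State H reached at step 11; 11 <= 13 -> yes

Answer: yes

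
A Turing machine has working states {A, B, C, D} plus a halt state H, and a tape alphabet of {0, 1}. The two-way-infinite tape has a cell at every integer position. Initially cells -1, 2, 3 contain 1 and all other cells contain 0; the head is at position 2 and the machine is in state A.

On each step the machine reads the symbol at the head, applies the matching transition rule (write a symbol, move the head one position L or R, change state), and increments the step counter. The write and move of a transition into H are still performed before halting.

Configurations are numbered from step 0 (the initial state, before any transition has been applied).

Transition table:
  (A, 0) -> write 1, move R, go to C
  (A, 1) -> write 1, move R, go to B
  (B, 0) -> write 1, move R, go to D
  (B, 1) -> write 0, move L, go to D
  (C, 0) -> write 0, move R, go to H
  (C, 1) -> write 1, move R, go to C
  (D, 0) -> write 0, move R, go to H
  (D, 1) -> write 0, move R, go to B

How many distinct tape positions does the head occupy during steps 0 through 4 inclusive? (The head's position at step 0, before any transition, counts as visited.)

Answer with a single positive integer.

Answer: 3

Derivation:
Step 1: in state A at pos 2, read 1 -> (A,1)->write 1,move R,goto B. Now: state=B, head=3, tape[-2..4]=0100110 (head:      ^)
Step 2: in state B at pos 3, read 1 -> (B,1)->write 0,move L,goto D. Now: state=D, head=2, tape[-2..4]=0100100 (head:     ^)
Step 3: in state D at pos 2, read 1 -> (D,1)->write 0,move R,goto B. Now: state=B, head=3, tape[-2..4]=0100000 (head:      ^)
Step 4: in state B at pos 3, read 0 -> (B,0)->write 1,move R,goto D. Now: state=D, head=4, tape[-2..5]=01000100 (head:       ^)
Head positions at steps 0..4: starting at 2, distinct positions visited = {2, 3, 4} -> 3 position(s)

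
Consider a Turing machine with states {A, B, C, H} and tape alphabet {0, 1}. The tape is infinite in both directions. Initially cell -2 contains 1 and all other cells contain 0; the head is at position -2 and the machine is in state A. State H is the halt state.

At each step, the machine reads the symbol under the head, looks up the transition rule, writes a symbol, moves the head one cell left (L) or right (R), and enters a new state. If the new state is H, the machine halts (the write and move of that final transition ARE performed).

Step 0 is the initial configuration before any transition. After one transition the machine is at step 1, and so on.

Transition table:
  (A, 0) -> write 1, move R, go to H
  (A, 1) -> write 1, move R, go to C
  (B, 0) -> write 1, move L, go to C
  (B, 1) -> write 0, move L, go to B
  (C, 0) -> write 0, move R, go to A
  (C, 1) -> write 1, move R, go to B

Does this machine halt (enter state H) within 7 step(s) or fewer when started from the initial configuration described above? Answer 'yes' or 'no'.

Step 1: in state A at pos -2, read 1 -> (A,1)->write 1,move R,goto C. Now: state=C, head=-1, tape[-3..0]=0100 (head:   ^)
Step 2: in state C at pos -1, read 0 -> (C,0)->write 0,move R,goto A. Now: state=A, head=0, tape[-3..1]=01000 (head:    ^)
Step 3: in state A at pos 0, read 0 -> (A,0)->write 1,move R,goto H. Now: state=H, head=1, tape[-3..2]=010100 (head:     ^)
State H reached at step 3; 3 <= 7 -> yes

Answer: yes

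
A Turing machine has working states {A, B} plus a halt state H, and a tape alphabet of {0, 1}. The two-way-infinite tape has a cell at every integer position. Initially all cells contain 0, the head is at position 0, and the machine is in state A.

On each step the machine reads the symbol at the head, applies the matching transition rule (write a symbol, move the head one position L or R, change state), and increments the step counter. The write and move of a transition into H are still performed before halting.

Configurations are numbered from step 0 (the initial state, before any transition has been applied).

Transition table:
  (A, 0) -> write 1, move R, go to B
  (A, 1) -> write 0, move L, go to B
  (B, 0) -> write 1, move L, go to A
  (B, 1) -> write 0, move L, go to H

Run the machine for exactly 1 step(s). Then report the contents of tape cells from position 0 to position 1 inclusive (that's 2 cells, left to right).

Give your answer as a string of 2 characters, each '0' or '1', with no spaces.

Answer: 10

Derivation:
Step 1: in state A at pos 0, read 0 -> (A,0)->write 1,move R,goto B. Now: state=B, head=1, tape[-1..2]=0100 (head:   ^)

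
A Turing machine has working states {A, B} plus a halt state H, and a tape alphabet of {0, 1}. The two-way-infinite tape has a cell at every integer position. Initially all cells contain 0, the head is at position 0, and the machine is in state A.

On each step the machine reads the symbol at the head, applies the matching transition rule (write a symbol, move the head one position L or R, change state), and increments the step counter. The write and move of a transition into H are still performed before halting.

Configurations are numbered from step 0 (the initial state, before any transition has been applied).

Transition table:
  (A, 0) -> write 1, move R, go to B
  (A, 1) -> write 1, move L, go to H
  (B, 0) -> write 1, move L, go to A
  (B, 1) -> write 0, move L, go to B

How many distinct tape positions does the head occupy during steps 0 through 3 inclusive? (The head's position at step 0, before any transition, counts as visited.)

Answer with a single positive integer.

Answer: 3

Derivation:
Step 1: in state A at pos 0, read 0 -> (A,0)->write 1,move R,goto B. Now: state=B, head=1, tape[-1..2]=0100 (head:   ^)
Step 2: in state B at pos 1, read 0 -> (B,0)->write 1,move L,goto A. Now: state=A, head=0, tape[-1..2]=0110 (head:  ^)
Step 3: in state A at pos 0, read 1 -> (A,1)->write 1,move L,goto H. Now: state=H, head=-1, tape[-2..2]=00110 (head:  ^)
Head positions at steps 0..3: starting at 0, distinct positions visited = {-1, 0, 1} -> 3 position(s)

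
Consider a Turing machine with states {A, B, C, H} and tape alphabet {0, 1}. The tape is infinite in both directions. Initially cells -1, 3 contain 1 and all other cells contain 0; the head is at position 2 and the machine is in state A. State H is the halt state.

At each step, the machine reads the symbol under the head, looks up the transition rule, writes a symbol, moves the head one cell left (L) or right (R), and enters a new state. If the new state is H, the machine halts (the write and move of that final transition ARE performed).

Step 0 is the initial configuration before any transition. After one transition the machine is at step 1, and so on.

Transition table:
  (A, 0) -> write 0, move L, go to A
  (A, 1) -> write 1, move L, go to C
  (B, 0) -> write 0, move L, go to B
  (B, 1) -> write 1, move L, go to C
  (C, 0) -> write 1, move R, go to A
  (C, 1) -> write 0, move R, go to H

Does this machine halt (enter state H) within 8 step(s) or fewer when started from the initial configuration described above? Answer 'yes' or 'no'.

Step 1: in state A at pos 2, read 0 -> (A,0)->write 0,move L,goto A. Now: state=A, head=1, tape[-2..4]=0100010 (head:    ^)
Step 2: in state A at pos 1, read 0 -> (A,0)->write 0,move L,goto A. Now: state=A, head=0, tape[-2..4]=0100010 (head:   ^)
Step 3: in state A at pos 0, read 0 -> (A,0)->write 0,move L,goto A. Now: state=A, head=-1, tape[-2..4]=0100010 (head:  ^)
Step 4: in state A at pos -1, read 1 -> (A,1)->write 1,move L,goto C. Now: state=C, head=-2, tape[-3..4]=00100010 (head:  ^)
Step 5: in state C at pos -2, read 0 -> (C,0)->write 1,move R,goto A. Now: state=A, head=-1, tape[-3..4]=01100010 (head:   ^)
Step 6: in state A at pos -1, read 1 -> (A,1)->write 1,move L,goto C. Now: state=C, head=-2, tape[-3..4]=01100010 (head:  ^)
Step 7: in state C at pos -2, read 1 -> (C,1)->write 0,move R,goto H. Now: state=H, head=-1, tape[-3..4]=00100010 (head:   ^)
State H reached at step 7; 7 <= 8 -> yes

Answer: yes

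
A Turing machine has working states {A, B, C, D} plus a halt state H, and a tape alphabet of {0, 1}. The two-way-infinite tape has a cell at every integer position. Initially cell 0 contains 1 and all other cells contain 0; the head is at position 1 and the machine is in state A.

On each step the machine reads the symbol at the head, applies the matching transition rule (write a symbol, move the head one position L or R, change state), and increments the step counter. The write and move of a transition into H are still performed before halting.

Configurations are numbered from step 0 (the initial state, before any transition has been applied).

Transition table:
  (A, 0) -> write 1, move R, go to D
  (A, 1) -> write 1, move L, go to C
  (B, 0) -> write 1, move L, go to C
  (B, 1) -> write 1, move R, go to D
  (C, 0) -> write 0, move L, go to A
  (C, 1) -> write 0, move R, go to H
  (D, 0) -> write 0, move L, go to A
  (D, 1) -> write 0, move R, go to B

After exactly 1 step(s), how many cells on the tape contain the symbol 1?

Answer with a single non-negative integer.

Answer: 2

Derivation:
Step 1: in state A at pos 1, read 0 -> (A,0)->write 1,move R,goto D. Now: state=D, head=2, tape[-1..3]=01100 (head:    ^)
Cells containing 1 after step 1: {0, 1} -> 2 cell(s)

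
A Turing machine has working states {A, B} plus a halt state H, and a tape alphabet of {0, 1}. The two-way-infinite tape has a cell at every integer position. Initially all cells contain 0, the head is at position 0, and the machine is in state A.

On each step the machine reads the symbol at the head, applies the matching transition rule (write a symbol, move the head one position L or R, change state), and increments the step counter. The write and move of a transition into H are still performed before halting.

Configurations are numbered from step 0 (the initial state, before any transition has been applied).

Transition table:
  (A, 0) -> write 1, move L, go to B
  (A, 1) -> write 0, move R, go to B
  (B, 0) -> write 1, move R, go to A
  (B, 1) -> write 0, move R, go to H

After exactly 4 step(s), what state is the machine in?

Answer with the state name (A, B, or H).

Step 1: in state A at pos 0, read 0 -> (A,0)->write 1,move L,goto B. Now: state=B, head=-1, tape[-2..1]=0010 (head:  ^)
Step 2: in state B at pos -1, read 0 -> (B,0)->write 1,move R,goto A. Now: state=A, head=0, tape[-2..1]=0110 (head:   ^)
Step 3: in state A at pos 0, read 1 -> (A,1)->write 0,move R,goto B. Now: state=B, head=1, tape[-2..2]=01000 (head:    ^)
Step 4: in state B at pos 1, read 0 -> (B,0)->write 1,move R,goto A. Now: state=A, head=2, tape[-2..3]=010100 (head:     ^)

Answer: A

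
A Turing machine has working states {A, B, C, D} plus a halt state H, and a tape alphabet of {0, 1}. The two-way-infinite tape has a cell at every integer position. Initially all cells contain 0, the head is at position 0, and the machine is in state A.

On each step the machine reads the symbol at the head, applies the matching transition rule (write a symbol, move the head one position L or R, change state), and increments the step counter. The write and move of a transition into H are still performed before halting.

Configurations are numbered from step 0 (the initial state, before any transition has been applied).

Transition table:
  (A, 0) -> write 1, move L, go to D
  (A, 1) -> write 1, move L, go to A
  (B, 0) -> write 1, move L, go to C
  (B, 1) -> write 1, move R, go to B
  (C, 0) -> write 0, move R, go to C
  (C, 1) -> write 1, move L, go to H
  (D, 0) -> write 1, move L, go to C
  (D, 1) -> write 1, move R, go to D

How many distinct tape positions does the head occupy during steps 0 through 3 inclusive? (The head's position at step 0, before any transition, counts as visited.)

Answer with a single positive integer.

Answer: 3

Derivation:
Step 1: in state A at pos 0, read 0 -> (A,0)->write 1,move L,goto D. Now: state=D, head=-1, tape[-2..1]=0010 (head:  ^)
Step 2: in state D at pos -1, read 0 -> (D,0)->write 1,move L,goto C. Now: state=C, head=-2, tape[-3..1]=00110 (head:  ^)
Step 3: in state C at pos -2, read 0 -> (C,0)->write 0,move R,goto C. Now: state=C, head=-1, tape[-3..1]=00110 (head:   ^)
Head positions at steps 0..3: starting at 0, distinct positions visited = {-2, -1, 0} -> 3 position(s)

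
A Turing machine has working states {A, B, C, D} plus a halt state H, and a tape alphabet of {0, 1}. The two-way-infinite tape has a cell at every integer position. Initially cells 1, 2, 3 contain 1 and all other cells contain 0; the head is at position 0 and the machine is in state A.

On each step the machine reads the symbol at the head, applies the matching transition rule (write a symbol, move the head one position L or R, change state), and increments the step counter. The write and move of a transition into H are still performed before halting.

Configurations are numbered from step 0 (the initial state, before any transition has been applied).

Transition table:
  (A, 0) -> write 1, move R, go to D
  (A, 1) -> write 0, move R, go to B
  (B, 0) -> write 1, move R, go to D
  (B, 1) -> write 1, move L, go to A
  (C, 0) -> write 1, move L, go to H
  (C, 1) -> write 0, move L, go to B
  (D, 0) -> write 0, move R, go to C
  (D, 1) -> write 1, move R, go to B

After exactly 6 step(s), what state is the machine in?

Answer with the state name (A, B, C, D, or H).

Step 1: in state A at pos 0, read 0 -> (A,0)->write 1,move R,goto D. Now: state=D, head=1, tape[-1..4]=011110 (head:   ^)
Step 2: in state D at pos 1, read 1 -> (D,1)->write 1,move R,goto B. Now: state=B, head=2, tape[-1..4]=011110 (head:    ^)
Step 3: in state B at pos 2, read 1 -> (B,1)->write 1,move L,goto A. Now: state=A, head=1, tape[-1..4]=011110 (head:   ^)
Step 4: in state A at pos 1, read 1 -> (A,1)->write 0,move R,goto B. Now: state=B, head=2, tape[-1..4]=010110 (head:    ^)
Step 5: in state B at pos 2, read 1 -> (B,1)->write 1,move L,goto A. Now: state=A, head=1, tape[-1..4]=010110 (head:   ^)
Step 6: in state A at pos 1, read 0 -> (A,0)->write 1,move R,goto D. Now: state=D, head=2, tape[-1..4]=011110 (head:    ^)

Answer: D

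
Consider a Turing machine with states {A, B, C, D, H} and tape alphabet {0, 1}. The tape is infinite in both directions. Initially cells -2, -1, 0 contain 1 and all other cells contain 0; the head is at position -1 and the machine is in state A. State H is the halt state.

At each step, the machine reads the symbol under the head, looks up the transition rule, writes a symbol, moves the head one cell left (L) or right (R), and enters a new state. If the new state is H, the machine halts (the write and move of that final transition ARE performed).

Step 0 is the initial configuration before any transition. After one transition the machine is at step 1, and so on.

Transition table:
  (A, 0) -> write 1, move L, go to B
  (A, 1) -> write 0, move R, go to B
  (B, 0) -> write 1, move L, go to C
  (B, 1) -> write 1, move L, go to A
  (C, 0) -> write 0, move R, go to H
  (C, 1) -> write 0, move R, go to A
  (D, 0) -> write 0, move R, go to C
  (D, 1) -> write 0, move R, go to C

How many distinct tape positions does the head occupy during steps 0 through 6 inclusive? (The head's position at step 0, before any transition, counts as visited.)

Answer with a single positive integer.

Answer: 6

Derivation:
Step 1: in state A at pos -1, read 1 -> (A,1)->write 0,move R,goto B. Now: state=B, head=0, tape[-3..1]=01010 (head:    ^)
Step 2: in state B at pos 0, read 1 -> (B,1)->write 1,move L,goto A. Now: state=A, head=-1, tape[-3..1]=01010 (head:   ^)
Step 3: in state A at pos -1, read 0 -> (A,0)->write 1,move L,goto B. Now: state=B, head=-2, tape[-3..1]=01110 (head:  ^)
Step 4: in state B at pos -2, read 1 -> (B,1)->write 1,move L,goto A. Now: state=A, head=-3, tape[-4..1]=001110 (head:  ^)
Step 5: in state A at pos -3, read 0 -> (A,0)->write 1,move L,goto B. Now: state=B, head=-4, tape[-5..1]=0011110 (head:  ^)
Step 6: in state B at pos -4, read 0 -> (B,0)->write 1,move L,goto C. Now: state=C, head=-5, tape[-6..1]=00111110 (head:  ^)
Head positions at steps 0..6: starting at -1, distinct positions visited = {-5, -4, -3, -2, -1, 0} -> 6 position(s)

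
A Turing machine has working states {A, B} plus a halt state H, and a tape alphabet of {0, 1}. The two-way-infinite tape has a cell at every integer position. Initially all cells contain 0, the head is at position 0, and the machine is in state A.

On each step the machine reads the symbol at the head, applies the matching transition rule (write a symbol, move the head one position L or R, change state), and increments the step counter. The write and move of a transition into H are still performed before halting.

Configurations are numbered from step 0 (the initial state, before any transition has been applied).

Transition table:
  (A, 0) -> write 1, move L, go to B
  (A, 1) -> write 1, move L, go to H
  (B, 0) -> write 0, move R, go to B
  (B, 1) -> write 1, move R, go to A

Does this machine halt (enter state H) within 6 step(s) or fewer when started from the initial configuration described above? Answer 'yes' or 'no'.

Step 1: in state A at pos 0, read 0 -> (A,0)->write 1,move L,goto B. Now: state=B, head=-1, tape[-2..1]=0010 (head:  ^)
Step 2: in state B at pos -1, read 0 -> (B,0)->write 0,move R,goto B. Now: state=B, head=0, tape[-2..1]=0010 (head:   ^)
Step 3: in state B at pos 0, read 1 -> (B,1)->write 1,move R,goto A. Now: state=A, head=1, tape[-2..2]=00100 (head:    ^)
Step 4: in state A at pos 1, read 0 -> (A,0)->write 1,move L,goto B. Now: state=B, head=0, tape[-2..2]=00110 (head:   ^)
Step 5: in state B at pos 0, read 1 -> (B,1)->write 1,move R,goto A. Now: state=A, head=1, tape[-2..2]=00110 (head:    ^)
Step 6: in state A at pos 1, read 1 -> (A,1)->write 1,move L,goto H. Now: state=H, head=0, tape[-2..2]=00110 (head:   ^)
State H reached at step 6; 6 <= 6 -> yes

Answer: yes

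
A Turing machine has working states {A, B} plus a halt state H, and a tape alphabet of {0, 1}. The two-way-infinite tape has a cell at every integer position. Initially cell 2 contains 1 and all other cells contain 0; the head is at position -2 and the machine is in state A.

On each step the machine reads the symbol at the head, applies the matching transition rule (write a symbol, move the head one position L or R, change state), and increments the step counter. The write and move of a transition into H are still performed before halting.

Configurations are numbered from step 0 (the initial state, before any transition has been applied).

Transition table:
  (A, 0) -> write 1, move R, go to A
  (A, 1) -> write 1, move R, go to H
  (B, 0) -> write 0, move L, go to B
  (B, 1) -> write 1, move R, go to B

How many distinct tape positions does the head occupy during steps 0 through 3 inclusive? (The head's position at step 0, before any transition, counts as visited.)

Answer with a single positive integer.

Step 1: in state A at pos -2, read 0 -> (A,0)->write 1,move R,goto A. Now: state=A, head=-1, tape[-3..3]=0100010 (head:   ^)
Step 2: in state A at pos -1, read 0 -> (A,0)->write 1,move R,goto A. Now: state=A, head=0, tape[-3..3]=0110010 (head:    ^)
Step 3: in state A at pos 0, read 0 -> (A,0)->write 1,move R,goto A. Now: state=A, head=1, tape[-3..3]=0111010 (head:     ^)
Head positions at steps 0..3: starting at -2, distinct positions visited = {-2, -1, 0, 1} -> 4 position(s)

Answer: 4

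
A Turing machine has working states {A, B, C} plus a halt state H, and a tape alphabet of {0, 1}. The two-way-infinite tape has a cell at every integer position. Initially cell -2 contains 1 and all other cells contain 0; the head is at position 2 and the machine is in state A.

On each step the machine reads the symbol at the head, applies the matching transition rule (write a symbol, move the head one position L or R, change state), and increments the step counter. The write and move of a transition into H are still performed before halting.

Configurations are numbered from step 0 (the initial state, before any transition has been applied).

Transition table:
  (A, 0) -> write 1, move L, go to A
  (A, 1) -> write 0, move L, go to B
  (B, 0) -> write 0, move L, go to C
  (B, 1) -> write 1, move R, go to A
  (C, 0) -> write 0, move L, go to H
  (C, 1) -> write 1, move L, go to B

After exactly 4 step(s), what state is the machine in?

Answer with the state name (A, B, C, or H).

Step 1: in state A at pos 2, read 0 -> (A,0)->write 1,move L,goto A. Now: state=A, head=1, tape[-3..3]=0100010 (head:     ^)
Step 2: in state A at pos 1, read 0 -> (A,0)->write 1,move L,goto A. Now: state=A, head=0, tape[-3..3]=0100110 (head:    ^)
Step 3: in state A at pos 0, read 0 -> (A,0)->write 1,move L,goto A. Now: state=A, head=-1, tape[-3..3]=0101110 (head:   ^)
Step 4: in state A at pos -1, read 0 -> (A,0)->write 1,move L,goto A. Now: state=A, head=-2, tape[-3..3]=0111110 (head:  ^)

Answer: A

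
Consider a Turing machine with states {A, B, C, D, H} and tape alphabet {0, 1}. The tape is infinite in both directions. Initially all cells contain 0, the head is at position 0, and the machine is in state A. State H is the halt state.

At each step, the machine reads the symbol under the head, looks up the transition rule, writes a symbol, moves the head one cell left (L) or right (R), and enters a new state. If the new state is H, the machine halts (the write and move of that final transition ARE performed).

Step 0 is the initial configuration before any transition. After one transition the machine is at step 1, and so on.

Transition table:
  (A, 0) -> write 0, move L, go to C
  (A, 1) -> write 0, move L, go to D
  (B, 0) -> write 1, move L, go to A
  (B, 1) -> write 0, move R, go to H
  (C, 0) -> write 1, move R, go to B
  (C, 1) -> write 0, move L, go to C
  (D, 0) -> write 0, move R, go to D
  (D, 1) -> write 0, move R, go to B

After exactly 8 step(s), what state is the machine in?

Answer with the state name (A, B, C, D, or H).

Answer: A

Derivation:
Step 1: in state A at pos 0, read 0 -> (A,0)->write 0,move L,goto C. Now: state=C, head=-1, tape[-2..1]=0000 (head:  ^)
Step 2: in state C at pos -1, read 0 -> (C,0)->write 1,move R,goto B. Now: state=B, head=0, tape[-2..1]=0100 (head:   ^)
Step 3: in state B at pos 0, read 0 -> (B,0)->write 1,move L,goto A. Now: state=A, head=-1, tape[-2..1]=0110 (head:  ^)
Step 4: in state A at pos -1, read 1 -> (A,1)->write 0,move L,goto D. Now: state=D, head=-2, tape[-3..1]=00010 (head:  ^)
Step 5: in state D at pos -2, read 0 -> (D,0)->write 0,move R,goto D. Now: state=D, head=-1, tape[-3..1]=00010 (head:   ^)
Step 6: in state D at pos -1, read 0 -> (D,0)->write 0,move R,goto D. Now: state=D, head=0, tape[-3..1]=00010 (head:    ^)
Step 7: in state D at pos 0, read 1 -> (D,1)->write 0,move R,goto B. Now: state=B, head=1, tape[-3..2]=000000 (head:     ^)
Step 8: in state B at pos 1, read 0 -> (B,0)->write 1,move L,goto A. Now: state=A, head=0, tape[-3..2]=000010 (head:    ^)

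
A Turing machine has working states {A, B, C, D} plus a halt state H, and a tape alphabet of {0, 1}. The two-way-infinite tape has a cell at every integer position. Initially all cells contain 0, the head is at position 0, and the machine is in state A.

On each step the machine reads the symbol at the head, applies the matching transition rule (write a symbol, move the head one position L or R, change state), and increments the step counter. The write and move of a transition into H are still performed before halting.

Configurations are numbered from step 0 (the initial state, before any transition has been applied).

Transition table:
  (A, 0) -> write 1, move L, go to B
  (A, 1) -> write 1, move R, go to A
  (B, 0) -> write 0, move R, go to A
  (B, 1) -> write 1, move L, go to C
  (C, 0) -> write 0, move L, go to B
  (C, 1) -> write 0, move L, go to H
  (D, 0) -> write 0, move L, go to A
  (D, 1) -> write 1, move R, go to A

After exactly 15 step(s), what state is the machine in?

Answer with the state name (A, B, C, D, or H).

Answer: H

Derivation:
Step 1: in state A at pos 0, read 0 -> (A,0)->write 1,move L,goto B. Now: state=B, head=-1, tape[-2..1]=0010 (head:  ^)
Step 2: in state B at pos -1, read 0 -> (B,0)->write 0,move R,goto A. Now: state=A, head=0, tape[-2..1]=0010 (head:   ^)
Step 3: in state A at pos 0, read 1 -> (A,1)->write 1,move R,goto A. Now: state=A, head=1, tape[-2..2]=00100 (head:    ^)
Step 4: in state A at pos 1, read 0 -> (A,0)->write 1,move L,goto B. Now: state=B, head=0, tape[-2..2]=00110 (head:   ^)
Step 5: in state B at pos 0, read 1 -> (B,1)->write 1,move L,goto C. Now: state=C, head=-1, tape[-2..2]=00110 (head:  ^)
Step 6: in state C at pos -1, read 0 -> (C,0)->write 0,move L,goto B. Now: state=B, head=-2, tape[-3..2]=000110 (head:  ^)
Step 7: in state B at pos -2, read 0 -> (B,0)->write 0,move R,goto A. Now: state=A, head=-1, tape[-3..2]=000110 (head:   ^)
Step 8: in state A at pos -1, read 0 -> (A,0)->write 1,move L,goto B. Now: state=B, head=-2, tape[-3..2]=001110 (head:  ^)
Step 9: in state B at pos -2, read 0 -> (B,0)->write 0,move R,goto A. Now: state=A, head=-1, tape[-3..2]=001110 (head:   ^)
Step 10: in state A at pos -1, read 1 -> (A,1)->write 1,move R,goto A. Now: state=A, head=0, tape[-3..2]=001110 (head:    ^)
Step 11: in state A at pos 0, read 1 -> (A,1)->write 1,move R,goto A. Now: state=A, head=1, tape[-3..2]=001110 (head:     ^)
Step 12: in state A at pos 1, read 1 -> (A,1)->write 1,move R,goto A. Now: state=A, head=2, tape[-3..3]=0011100 (head:      ^)
Step 13: in state A at pos 2, read 0 -> (A,0)->write 1,move L,goto B. Now: state=B, head=1, tape[-3..3]=0011110 (head:     ^)
Step 14: in state B at pos 1, read 1 -> (B,1)->write 1,move L,goto C. Now: state=C, head=0, tape[-3..3]=0011110 (head:    ^)
Step 15: in state C at pos 0, read 1 -> (C,1)->write 0,move L,goto H. Now: state=H, head=-1, tape[-3..3]=0010110 (head:   ^)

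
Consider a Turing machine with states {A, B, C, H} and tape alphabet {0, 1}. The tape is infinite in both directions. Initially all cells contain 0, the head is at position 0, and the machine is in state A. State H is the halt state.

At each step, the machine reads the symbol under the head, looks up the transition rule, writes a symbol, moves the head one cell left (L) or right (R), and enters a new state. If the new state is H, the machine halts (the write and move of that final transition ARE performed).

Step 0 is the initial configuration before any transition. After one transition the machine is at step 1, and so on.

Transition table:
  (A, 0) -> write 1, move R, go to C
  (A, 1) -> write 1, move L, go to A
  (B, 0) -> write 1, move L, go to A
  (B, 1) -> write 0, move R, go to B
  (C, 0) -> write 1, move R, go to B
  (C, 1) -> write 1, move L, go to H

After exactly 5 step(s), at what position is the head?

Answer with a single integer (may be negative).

Step 1: in state A at pos 0, read 0 -> (A,0)->write 1,move R,goto C. Now: state=C, head=1, tape[-1..2]=0100 (head:   ^)
Step 2: in state C at pos 1, read 0 -> (C,0)->write 1,move R,goto B. Now: state=B, head=2, tape[-1..3]=01100 (head:    ^)
Step 3: in state B at pos 2, read 0 -> (B,0)->write 1,move L,goto A. Now: state=A, head=1, tape[-1..3]=01110 (head:   ^)
Step 4: in state A at pos 1, read 1 -> (A,1)->write 1,move L,goto A. Now: state=A, head=0, tape[-1..3]=01110 (head:  ^)
Step 5: in state A at pos 0, read 1 -> (A,1)->write 1,move L,goto A. Now: state=A, head=-1, tape[-2..3]=001110 (head:  ^)

Answer: -1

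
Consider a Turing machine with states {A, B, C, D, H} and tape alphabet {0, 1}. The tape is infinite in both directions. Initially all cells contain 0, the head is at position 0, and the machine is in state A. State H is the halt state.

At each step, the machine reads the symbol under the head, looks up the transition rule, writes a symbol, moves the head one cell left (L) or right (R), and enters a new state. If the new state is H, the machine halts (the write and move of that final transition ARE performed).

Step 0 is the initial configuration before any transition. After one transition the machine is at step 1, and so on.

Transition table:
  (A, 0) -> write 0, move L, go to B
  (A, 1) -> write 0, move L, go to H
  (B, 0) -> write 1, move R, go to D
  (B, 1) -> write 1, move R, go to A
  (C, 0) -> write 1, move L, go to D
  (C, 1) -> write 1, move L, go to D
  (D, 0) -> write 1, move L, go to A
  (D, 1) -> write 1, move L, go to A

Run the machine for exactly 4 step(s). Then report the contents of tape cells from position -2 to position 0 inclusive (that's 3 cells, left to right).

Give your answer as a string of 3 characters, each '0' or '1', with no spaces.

Answer: 001

Derivation:
Step 1: in state A at pos 0, read 0 -> (A,0)->write 0,move L,goto B. Now: state=B, head=-1, tape[-2..1]=0000 (head:  ^)
Step 2: in state B at pos -1, read 0 -> (B,0)->write 1,move R,goto D. Now: state=D, head=0, tape[-2..1]=0100 (head:   ^)
Step 3: in state D at pos 0, read 0 -> (D,0)->write 1,move L,goto A. Now: state=A, head=-1, tape[-2..1]=0110 (head:  ^)
Step 4: in state A at pos -1, read 1 -> (A,1)->write 0,move L,goto H. Now: state=H, head=-2, tape[-3..1]=00010 (head:  ^)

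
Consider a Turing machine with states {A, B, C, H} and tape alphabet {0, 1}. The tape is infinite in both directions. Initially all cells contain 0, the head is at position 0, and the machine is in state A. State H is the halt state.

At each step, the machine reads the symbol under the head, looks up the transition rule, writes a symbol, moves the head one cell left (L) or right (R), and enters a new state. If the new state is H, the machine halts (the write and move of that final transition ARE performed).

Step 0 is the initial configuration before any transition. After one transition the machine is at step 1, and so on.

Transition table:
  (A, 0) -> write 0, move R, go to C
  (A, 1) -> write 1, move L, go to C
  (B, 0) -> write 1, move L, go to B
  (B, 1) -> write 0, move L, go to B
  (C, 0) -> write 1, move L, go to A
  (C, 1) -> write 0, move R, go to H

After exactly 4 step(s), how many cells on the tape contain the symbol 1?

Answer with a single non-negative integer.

Answer: 0

Derivation:
Step 1: in state A at pos 0, read 0 -> (A,0)->write 0,move R,goto C. Now: state=C, head=1, tape[-1..2]=0000 (head:   ^)
Step 2: in state C at pos 1, read 0 -> (C,0)->write 1,move L,goto A. Now: state=A, head=0, tape[-1..2]=0010 (head:  ^)
Step 3: in state A at pos 0, read 0 -> (A,0)->write 0,move R,goto C. Now: state=C, head=1, tape[-1..2]=0010 (head:   ^)
Step 4: in state C at pos 1, read 1 -> (C,1)->write 0,move R,goto H. Now: state=H, head=2, tape[-1..3]=00000 (head:    ^)
No cell contains 1 after step 4 -> 0 cell(s)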